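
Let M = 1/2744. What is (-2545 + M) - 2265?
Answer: -13198639/2744 ≈ -4810.0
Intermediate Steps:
M = 1/2744 ≈ 0.00036443
(-2545 + M) - 2265 = (-2545 + 1/2744) - 2265 = -6983479/2744 - 2265 = -13198639/2744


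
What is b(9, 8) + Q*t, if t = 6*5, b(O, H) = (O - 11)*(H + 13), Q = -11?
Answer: -372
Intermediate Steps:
b(O, H) = (-11 + O)*(13 + H)
t = 30
b(9, 8) + Q*t = (-143 - 11*8 + 13*9 + 8*9) - 11*30 = (-143 - 88 + 117 + 72) - 330 = -42 - 330 = -372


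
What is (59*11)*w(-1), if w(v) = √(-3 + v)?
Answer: 1298*I ≈ 1298.0*I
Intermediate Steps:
(59*11)*w(-1) = (59*11)*√(-3 - 1) = 649*√(-4) = 649*(2*I) = 1298*I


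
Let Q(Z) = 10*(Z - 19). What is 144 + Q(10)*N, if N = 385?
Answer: -34506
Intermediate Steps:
Q(Z) = -190 + 10*Z (Q(Z) = 10*(-19 + Z) = -190 + 10*Z)
144 + Q(10)*N = 144 + (-190 + 10*10)*385 = 144 + (-190 + 100)*385 = 144 - 90*385 = 144 - 34650 = -34506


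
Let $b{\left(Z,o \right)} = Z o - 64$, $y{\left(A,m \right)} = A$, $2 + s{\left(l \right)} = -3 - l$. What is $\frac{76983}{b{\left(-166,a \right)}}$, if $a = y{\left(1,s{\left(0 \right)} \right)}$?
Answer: $- \frac{76983}{230} \approx -334.71$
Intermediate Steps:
$s{\left(l \right)} = -5 - l$ ($s{\left(l \right)} = -2 - \left(3 + l\right) = -5 - l$)
$a = 1$
$b{\left(Z,o \right)} = -64 + Z o$
$\frac{76983}{b{\left(-166,a \right)}} = \frac{76983}{-64 - 166} = \frac{76983}{-230} = 76983 \left(- \frac{1}{230}\right) = - \frac{76983}{230}$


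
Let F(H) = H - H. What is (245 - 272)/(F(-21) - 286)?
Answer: 27/286 ≈ 0.094406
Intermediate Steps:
F(H) = 0
(245 - 272)/(F(-21) - 286) = (245 - 272)/(0 - 286) = -27/(-286) = -27*(-1/286) = 27/286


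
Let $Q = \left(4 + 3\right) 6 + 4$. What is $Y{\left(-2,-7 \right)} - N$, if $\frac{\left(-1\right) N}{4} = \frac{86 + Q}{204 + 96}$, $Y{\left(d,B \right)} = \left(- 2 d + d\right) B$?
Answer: $- \frac{306}{25} \approx -12.24$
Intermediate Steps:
$Q = 46$ ($Q = 7 \cdot 6 + 4 = 42 + 4 = 46$)
$Y{\left(d,B \right)} = - B d$ ($Y{\left(d,B \right)} = - d B = - B d$)
$N = - \frac{44}{25}$ ($N = - 4 \frac{86 + 46}{204 + 96} = - 4 \cdot \frac{132}{300} = - 4 \cdot 132 \cdot \frac{1}{300} = \left(-4\right) \frac{11}{25} = - \frac{44}{25} \approx -1.76$)
$Y{\left(-2,-7 \right)} - N = \left(-1\right) \left(-7\right) \left(-2\right) - - \frac{44}{25} = -14 + \frac{44}{25} = - \frac{306}{25}$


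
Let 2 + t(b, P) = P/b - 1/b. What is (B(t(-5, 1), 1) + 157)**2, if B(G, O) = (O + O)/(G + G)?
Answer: 97969/4 ≈ 24492.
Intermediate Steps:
t(b, P) = -2 - 1/b + P/b (t(b, P) = -2 + (P/b - 1/b) = -2 + (-1/b + P/b) = -2 - 1/b + P/b)
B(G, O) = O/G (B(G, O) = (2*O)/((2*G)) = (2*O)*(1/(2*G)) = O/G)
(B(t(-5, 1), 1) + 157)**2 = (1/((-1 + 1 - 2*(-5))/(-5)) + 157)**2 = (1/(-(-1 + 1 + 10)/5) + 157)**2 = (1/(-1/5*10) + 157)**2 = (1/(-2) + 157)**2 = (1*(-1/2) + 157)**2 = (-1/2 + 157)**2 = (313/2)**2 = 97969/4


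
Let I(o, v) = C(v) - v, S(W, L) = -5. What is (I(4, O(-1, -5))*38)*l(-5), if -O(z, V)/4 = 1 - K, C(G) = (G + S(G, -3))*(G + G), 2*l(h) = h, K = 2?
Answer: 1140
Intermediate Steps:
l(h) = h/2
C(G) = 2*G*(-5 + G) (C(G) = (G - 5)*(G + G) = (-5 + G)*(2*G) = 2*G*(-5 + G))
O(z, V) = 4 (O(z, V) = -4*(1 - 1*2) = -4*(1 - 2) = -4*(-1) = 4)
I(o, v) = -v + 2*v*(-5 + v) (I(o, v) = 2*v*(-5 + v) - v = -v + 2*v*(-5 + v))
(I(4, O(-1, -5))*38)*l(-5) = ((4*(-11 + 2*4))*38)*((½)*(-5)) = ((4*(-11 + 8))*38)*(-5/2) = ((4*(-3))*38)*(-5/2) = -12*38*(-5/2) = -456*(-5/2) = 1140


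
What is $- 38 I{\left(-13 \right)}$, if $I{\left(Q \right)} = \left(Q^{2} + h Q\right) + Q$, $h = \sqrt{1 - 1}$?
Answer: $-5928$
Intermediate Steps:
$h = 0$ ($h = \sqrt{0} = 0$)
$I{\left(Q \right)} = Q + Q^{2}$ ($I{\left(Q \right)} = \left(Q^{2} + 0 Q\right) + Q = \left(Q^{2} + 0\right) + Q = Q^{2} + Q = Q + Q^{2}$)
$- 38 I{\left(-13 \right)} = - 38 \left(- 13 \left(1 - 13\right)\right) = - 38 \left(\left(-13\right) \left(-12\right)\right) = \left(-38\right) 156 = -5928$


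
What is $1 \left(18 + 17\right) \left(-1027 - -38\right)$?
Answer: $-34615$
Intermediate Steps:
$1 \left(18 + 17\right) \left(-1027 - -38\right) = 1 \cdot 35 \left(-1027 + 38\right) = 35 \left(-989\right) = -34615$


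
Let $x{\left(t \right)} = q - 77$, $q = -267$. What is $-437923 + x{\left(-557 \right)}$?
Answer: $-438267$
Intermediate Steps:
$x{\left(t \right)} = -344$ ($x{\left(t \right)} = -267 - 77 = -344$)
$-437923 + x{\left(-557 \right)} = -437923 - 344 = -438267$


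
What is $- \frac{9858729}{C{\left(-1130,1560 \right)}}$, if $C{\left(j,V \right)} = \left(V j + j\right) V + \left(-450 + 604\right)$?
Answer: $\frac{9858729}{2751730646} \approx 0.0035827$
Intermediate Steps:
$C{\left(j,V \right)} = 154 + V \left(j + V j\right)$ ($C{\left(j,V \right)} = \left(j + V j\right) V + 154 = V \left(j + V j\right) + 154 = 154 + V \left(j + V j\right)$)
$- \frac{9858729}{C{\left(-1130,1560 \right)}} = - \frac{9858729}{154 + 1560 \left(-1130\right) - 1130 \cdot 1560^{2}} = - \frac{9858729}{154 - 1762800 - 2749968000} = - \frac{9858729}{-2751730646} = \left(-9858729\right) \left(- \frac{1}{2751730646}\right) = \frac{9858729}{2751730646}$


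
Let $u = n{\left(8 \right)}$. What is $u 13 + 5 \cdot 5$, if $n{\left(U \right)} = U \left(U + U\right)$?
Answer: $1689$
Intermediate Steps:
$n{\left(U \right)} = 2 U^{2}$ ($n{\left(U \right)} = U 2 U = 2 U^{2}$)
$u = 128$ ($u = 2 \cdot 8^{2} = 2 \cdot 64 = 128$)
$u 13 + 5 \cdot 5 = 128 \cdot 13 + 5 \cdot 5 = 1664 + 25 = 1689$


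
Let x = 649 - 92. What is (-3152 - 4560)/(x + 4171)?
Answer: -964/591 ≈ -1.6311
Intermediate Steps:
x = 557
(-3152 - 4560)/(x + 4171) = (-3152 - 4560)/(557 + 4171) = -7712/4728 = -7712*1/4728 = -964/591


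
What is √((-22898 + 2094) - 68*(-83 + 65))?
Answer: 2*I*√4895 ≈ 139.93*I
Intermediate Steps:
√((-22898 + 2094) - 68*(-83 + 65)) = √(-20804 - 68*(-18)) = √(-20804 + 1224) = √(-19580) = 2*I*√4895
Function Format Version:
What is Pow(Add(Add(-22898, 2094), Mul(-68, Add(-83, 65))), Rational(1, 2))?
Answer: Mul(2, I, Pow(4895, Rational(1, 2))) ≈ Mul(139.93, I)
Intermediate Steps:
Pow(Add(Add(-22898, 2094), Mul(-68, Add(-83, 65))), Rational(1, 2)) = Pow(Add(-20804, Mul(-68, -18)), Rational(1, 2)) = Pow(Add(-20804, 1224), Rational(1, 2)) = Pow(-19580, Rational(1, 2)) = Mul(2, I, Pow(4895, Rational(1, 2)))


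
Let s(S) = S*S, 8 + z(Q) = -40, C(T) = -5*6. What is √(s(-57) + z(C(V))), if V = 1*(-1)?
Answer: √3201 ≈ 56.577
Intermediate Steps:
V = -1
C(T) = -30
z(Q) = -48 (z(Q) = -8 - 40 = -48)
s(S) = S²
√(s(-57) + z(C(V))) = √((-57)² - 48) = √(3249 - 48) = √3201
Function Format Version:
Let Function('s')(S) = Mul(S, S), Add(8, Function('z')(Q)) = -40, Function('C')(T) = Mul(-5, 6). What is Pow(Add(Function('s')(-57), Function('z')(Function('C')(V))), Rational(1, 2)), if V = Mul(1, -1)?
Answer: Pow(3201, Rational(1, 2)) ≈ 56.577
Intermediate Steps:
V = -1
Function('C')(T) = -30
Function('z')(Q) = -48 (Function('z')(Q) = Add(-8, -40) = -48)
Function('s')(S) = Pow(S, 2)
Pow(Add(Function('s')(-57), Function('z')(Function('C')(V))), Rational(1, 2)) = Pow(Add(Pow(-57, 2), -48), Rational(1, 2)) = Pow(Add(3249, -48), Rational(1, 2)) = Pow(3201, Rational(1, 2))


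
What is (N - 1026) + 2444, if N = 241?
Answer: 1659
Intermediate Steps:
(N - 1026) + 2444 = (241 - 1026) + 2444 = -785 + 2444 = 1659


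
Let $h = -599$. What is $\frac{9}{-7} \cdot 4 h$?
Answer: $\frac{21564}{7} \approx 3080.6$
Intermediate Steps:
$\frac{9}{-7} \cdot 4 h = \frac{9}{-7} \cdot 4 \left(-599\right) = 9 \left(- \frac{1}{7}\right) 4 \left(-599\right) = \left(- \frac{9}{7}\right) 4 \left(-599\right) = \left(- \frac{36}{7}\right) \left(-599\right) = \frac{21564}{7}$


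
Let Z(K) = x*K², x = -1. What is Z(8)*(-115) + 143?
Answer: 7503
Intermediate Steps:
Z(K) = -K²
Z(8)*(-115) + 143 = -1*8²*(-115) + 143 = -1*64*(-115) + 143 = -64*(-115) + 143 = 7360 + 143 = 7503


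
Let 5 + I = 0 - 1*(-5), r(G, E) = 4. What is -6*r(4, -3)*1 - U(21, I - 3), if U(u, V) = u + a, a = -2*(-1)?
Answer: -47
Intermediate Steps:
I = 0 (I = -5 + (0 - 1*(-5)) = -5 + (0 + 5) = -5 + 5 = 0)
a = 2
U(u, V) = 2 + u (U(u, V) = u + 2 = 2 + u)
-6*r(4, -3)*1 - U(21, I - 3) = -6*4*1 - (2 + 21) = -24*1 - 1*23 = -24 - 23 = -47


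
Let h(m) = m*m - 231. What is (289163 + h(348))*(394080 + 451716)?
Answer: 346806808656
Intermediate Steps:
h(m) = -231 + m² (h(m) = m² - 231 = -231 + m²)
(289163 + h(348))*(394080 + 451716) = (289163 + (-231 + 348²))*(394080 + 451716) = (289163 + (-231 + 121104))*845796 = (289163 + 120873)*845796 = 410036*845796 = 346806808656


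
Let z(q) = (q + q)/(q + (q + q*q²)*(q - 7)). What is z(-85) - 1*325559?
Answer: -216428693171/664791 ≈ -3.2556e+5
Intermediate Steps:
z(q) = 2*q/(q + (-7 + q)*(q + q³)) (z(q) = (2*q)/(q + (q + q³)*(-7 + q)) = (2*q)/(q + (-7 + q)*(q + q³)) = 2*q/(q + (-7 + q)*(q + q³)))
z(-85) - 1*325559 = 2/(-6 - 85 + (-85)³ - 7*(-85)²) - 1*325559 = 2/(-6 - 85 - 614125 - 7*7225) - 325559 = 2/(-6 - 85 - 614125 - 50575) - 325559 = 2/(-664791) - 325559 = 2*(-1/664791) - 325559 = -2/664791 - 325559 = -216428693171/664791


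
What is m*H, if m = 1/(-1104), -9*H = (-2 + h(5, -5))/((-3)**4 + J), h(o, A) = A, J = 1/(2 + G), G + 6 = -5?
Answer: -1/114816 ≈ -8.7096e-6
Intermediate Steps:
G = -11 (G = -6 - 5 = -11)
J = -1/9 (J = 1/(2 - 11) = 1/(-9) = -1/9 ≈ -0.11111)
H = 1/104 (H = -(-2 - 5)/(9*((-3)**4 - 1/9)) = -(-7)/(9*(81 - 1/9)) = -(-7)/(9*728/9) = -(-7)*9/(9*728) = -1/9*(-9/104) = 1/104 ≈ 0.0096154)
m = -1/1104 ≈ -0.00090580
m*H = -1/1104*1/104 = -1/114816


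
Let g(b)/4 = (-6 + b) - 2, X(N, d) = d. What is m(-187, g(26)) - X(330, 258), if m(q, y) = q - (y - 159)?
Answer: -358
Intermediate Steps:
g(b) = -32 + 4*b (g(b) = 4*((-6 + b) - 2) = 4*(-8 + b) = -32 + 4*b)
m(q, y) = 159 + q - y (m(q, y) = q - (-159 + y) = q + (159 - y) = 159 + q - y)
m(-187, g(26)) - X(330, 258) = (159 - 187 - (-32 + 4*26)) - 1*258 = (159 - 187 - (-32 + 104)) - 258 = (159 - 187 - 1*72) - 258 = (159 - 187 - 72) - 258 = -100 - 258 = -358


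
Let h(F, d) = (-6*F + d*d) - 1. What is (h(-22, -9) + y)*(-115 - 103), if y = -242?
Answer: 6540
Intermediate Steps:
h(F, d) = -1 + d² - 6*F (h(F, d) = (-6*F + d²) - 1 = (d² - 6*F) - 1 = -1 + d² - 6*F)
(h(-22, -9) + y)*(-115 - 103) = ((-1 + (-9)² - 6*(-22)) - 242)*(-115 - 103) = ((-1 + 81 + 132) - 242)*(-218) = (212 - 242)*(-218) = -30*(-218) = 6540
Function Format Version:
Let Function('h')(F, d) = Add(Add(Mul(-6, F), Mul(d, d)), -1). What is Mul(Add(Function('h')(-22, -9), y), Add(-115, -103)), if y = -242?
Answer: 6540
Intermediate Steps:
Function('h')(F, d) = Add(-1, Pow(d, 2), Mul(-6, F)) (Function('h')(F, d) = Add(Add(Mul(-6, F), Pow(d, 2)), -1) = Add(Add(Pow(d, 2), Mul(-6, F)), -1) = Add(-1, Pow(d, 2), Mul(-6, F)))
Mul(Add(Function('h')(-22, -9), y), Add(-115, -103)) = Mul(Add(Add(-1, Pow(-9, 2), Mul(-6, -22)), -242), Add(-115, -103)) = Mul(Add(Add(-1, 81, 132), -242), -218) = Mul(Add(212, -242), -218) = Mul(-30, -218) = 6540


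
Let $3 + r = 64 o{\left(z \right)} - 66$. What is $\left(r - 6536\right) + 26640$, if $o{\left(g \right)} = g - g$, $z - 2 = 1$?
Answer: $20035$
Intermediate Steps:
$z = 3$ ($z = 2 + 1 = 3$)
$o{\left(g \right)} = 0$
$r = -69$ ($r = -3 + \left(64 \cdot 0 - 66\right) = -3 + \left(0 - 66\right) = -3 - 66 = -69$)
$\left(r - 6536\right) + 26640 = \left(-69 - 6536\right) + 26640 = -6605 + 26640 = 20035$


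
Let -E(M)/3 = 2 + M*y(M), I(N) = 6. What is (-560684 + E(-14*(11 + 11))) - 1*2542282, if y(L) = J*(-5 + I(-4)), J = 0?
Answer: -3102972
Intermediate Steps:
y(L) = 0 (y(L) = 0*(-5 + 6) = 0*1 = 0)
E(M) = -6 (E(M) = -3*(2 + M*0) = -3*(2 + 0) = -3*2 = -6)
(-560684 + E(-14*(11 + 11))) - 1*2542282 = (-560684 - 6) - 1*2542282 = -560690 - 2542282 = -3102972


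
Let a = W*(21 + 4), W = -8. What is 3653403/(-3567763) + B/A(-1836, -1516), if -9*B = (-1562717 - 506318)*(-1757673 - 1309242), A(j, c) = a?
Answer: 301859126280506929/85626312 ≈ 3.5253e+9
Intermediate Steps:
a = -200 (a = -8*(21 + 4) = -8*25 = -200)
A(j, c) = -200
B = -2115184825675/3 (B = -(-1562717 - 506318)*(-1757673 - 1309242)/9 = -(-2069035)*(-3066915)/9 = -⅑*6345554477025 = -2115184825675/3 ≈ -7.0506e+11)
3653403/(-3567763) + B/A(-1836, -1516) = 3653403/(-3567763) - 2115184825675/3/(-200) = 3653403*(-1/3567763) - 2115184825675/3*(-1/200) = -3653403/3567763 + 84607393027/24 = 301859126280506929/85626312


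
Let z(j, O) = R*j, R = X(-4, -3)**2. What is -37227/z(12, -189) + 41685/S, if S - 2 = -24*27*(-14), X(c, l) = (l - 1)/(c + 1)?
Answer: -505362777/290368 ≈ -1740.4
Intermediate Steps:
X(c, l) = (-1 + l)/(1 + c)
S = 9074 (S = 2 - 24*27*(-14) = 2 - 648*(-14) = 2 + 9072 = 9074)
R = 16/9 (R = ((-1 - 3)/(1 - 4))**2 = (-4/(-3))**2 = (-1/3*(-4))**2 = (4/3)**2 = 16/9 ≈ 1.7778)
z(j, O) = 16*j/9
-37227/z(12, -189) + 41685/S = -37227/((16/9)*12) + 41685/9074 = -37227/64/3 + 41685*(1/9074) = -37227*3/64 + 41685/9074 = -111681/64 + 41685/9074 = -505362777/290368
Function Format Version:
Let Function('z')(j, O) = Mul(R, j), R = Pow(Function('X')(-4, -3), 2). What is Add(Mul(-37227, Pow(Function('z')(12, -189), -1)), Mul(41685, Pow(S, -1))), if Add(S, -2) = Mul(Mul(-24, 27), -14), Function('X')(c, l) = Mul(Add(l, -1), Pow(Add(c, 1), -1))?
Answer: Rational(-505362777, 290368) ≈ -1740.4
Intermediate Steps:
Function('X')(c, l) = Mul(Pow(Add(1, c), -1), Add(-1, l)) (Function('X')(c, l) = Mul(Add(-1, l), Pow(Add(1, c), -1)) = Mul(Pow(Add(1, c), -1), Add(-1, l)))
S = 9074 (S = Add(2, Mul(Mul(-24, 27), -14)) = Add(2, Mul(-648, -14)) = Add(2, 9072) = 9074)
R = Rational(16, 9) (R = Pow(Mul(Pow(Add(1, -4), -1), Add(-1, -3)), 2) = Pow(Mul(Pow(-3, -1), -4), 2) = Pow(Mul(Rational(-1, 3), -4), 2) = Pow(Rational(4, 3), 2) = Rational(16, 9) ≈ 1.7778)
Function('z')(j, O) = Mul(Rational(16, 9), j)
Add(Mul(-37227, Pow(Function('z')(12, -189), -1)), Mul(41685, Pow(S, -1))) = Add(Mul(-37227, Pow(Mul(Rational(16, 9), 12), -1)), Mul(41685, Pow(9074, -1))) = Add(Mul(-37227, Pow(Rational(64, 3), -1)), Mul(41685, Rational(1, 9074))) = Add(Mul(-37227, Rational(3, 64)), Rational(41685, 9074)) = Add(Rational(-111681, 64), Rational(41685, 9074)) = Rational(-505362777, 290368)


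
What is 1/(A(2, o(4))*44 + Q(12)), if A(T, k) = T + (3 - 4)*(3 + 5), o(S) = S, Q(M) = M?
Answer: -1/252 ≈ -0.0039683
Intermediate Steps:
A(T, k) = -8 + T (A(T, k) = T - 1*8 = T - 8 = -8 + T)
1/(A(2, o(4))*44 + Q(12)) = 1/((-8 + 2)*44 + 12) = 1/(-6*44 + 12) = 1/(-264 + 12) = 1/(-252) = -1/252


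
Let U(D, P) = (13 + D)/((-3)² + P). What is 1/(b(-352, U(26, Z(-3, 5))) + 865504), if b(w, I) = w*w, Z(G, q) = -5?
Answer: 1/989408 ≈ 1.0107e-6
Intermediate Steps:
U(D, P) = (13 + D)/(9 + P)
b(w, I) = w²
1/(b(-352, U(26, Z(-3, 5))) + 865504) = 1/((-352)² + 865504) = 1/(123904 + 865504) = 1/989408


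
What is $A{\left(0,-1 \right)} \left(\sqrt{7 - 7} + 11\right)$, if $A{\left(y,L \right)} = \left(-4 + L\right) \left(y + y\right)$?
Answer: $0$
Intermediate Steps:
$A{\left(y,L \right)} = 2 y \left(-4 + L\right)$ ($A{\left(y,L \right)} = \left(-4 + L\right) 2 y = 2 y \left(-4 + L\right)$)
$A{\left(0,-1 \right)} \left(\sqrt{7 - 7} + 11\right) = 2 \cdot 0 \left(-4 - 1\right) \left(\sqrt{7 - 7} + 11\right) = 2 \cdot 0 \left(-5\right) \left(\sqrt{7 - 7} + 11\right) = 0 \left(\sqrt{0} + 11\right) = 0 \left(0 + 11\right) = 0 \cdot 11 = 0$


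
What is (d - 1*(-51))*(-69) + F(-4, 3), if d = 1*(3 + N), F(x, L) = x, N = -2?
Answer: -3592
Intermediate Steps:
d = 1 (d = 1*(3 - 2) = 1*1 = 1)
(d - 1*(-51))*(-69) + F(-4, 3) = (1 - 1*(-51))*(-69) - 4 = (1 + 51)*(-69) - 4 = 52*(-69) - 4 = -3588 - 4 = -3592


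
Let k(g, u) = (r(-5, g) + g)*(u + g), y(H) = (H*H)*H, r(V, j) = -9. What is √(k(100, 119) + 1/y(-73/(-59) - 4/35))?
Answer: 2*√144093336364108446/5377761 ≈ 141.17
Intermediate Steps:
y(H) = H³ (y(H) = H²*H = H³)
k(g, u) = (-9 + g)*(g + u) (k(g, u) = (-9 + g)*(u + g) = (-9 + g)*(g + u))
√(k(100, 119) + 1/y(-73/(-59) - 4/35)) = √((100² - 9*100 - 9*119 + 100*119) + 1/((-73/(-59) - 4/35)³)) = √((10000 - 900 - 1071 + 11900) + 1/((-73*(-1/59) - 4*1/35)³)) = √(19929 + 1/((73/59 - 4/35)³)) = √(19929 + 1/((2319/2065)³)) = √(19929 + 1/(12471027759/8805624625)) = √(19929 + 8805624625/12471027759) = √(248543917833736/12471027759) = 2*√144093336364108446/5377761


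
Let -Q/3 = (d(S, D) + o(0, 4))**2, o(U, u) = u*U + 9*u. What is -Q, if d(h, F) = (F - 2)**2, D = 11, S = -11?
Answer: 41067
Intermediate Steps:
d(h, F) = (-2 + F)**2
o(U, u) = 9*u + U*u (o(U, u) = U*u + 9*u = 9*u + U*u)
Q = -41067 (Q = -3*((-2 + 11)**2 + 4*(9 + 0))**2 = -3*(9**2 + 4*9)**2 = -3*(81 + 36)**2 = -3*117**2 = -3*13689 = -41067)
-Q = -1*(-41067) = 41067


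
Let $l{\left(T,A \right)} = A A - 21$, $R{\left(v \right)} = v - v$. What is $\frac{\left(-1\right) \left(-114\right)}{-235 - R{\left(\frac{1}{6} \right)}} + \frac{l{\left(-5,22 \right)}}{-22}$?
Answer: $- \frac{111313}{5170} \approx -21.531$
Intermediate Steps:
$R{\left(v \right)} = 0$
$l{\left(T,A \right)} = -21 + A^{2}$ ($l{\left(T,A \right)} = A^{2} - 21 = -21 + A^{2}$)
$\frac{\left(-1\right) \left(-114\right)}{-235 - R{\left(\frac{1}{6} \right)}} + \frac{l{\left(-5,22 \right)}}{-22} = \frac{\left(-1\right) \left(-114\right)}{-235 - 0} + \frac{-21 + 22^{2}}{-22} = \frac{114}{-235 + 0} + \left(-21 + 484\right) \left(- \frac{1}{22}\right) = \frac{114}{-235} + 463 \left(- \frac{1}{22}\right) = 114 \left(- \frac{1}{235}\right) - \frac{463}{22} = - \frac{114}{235} - \frac{463}{22} = - \frac{111313}{5170}$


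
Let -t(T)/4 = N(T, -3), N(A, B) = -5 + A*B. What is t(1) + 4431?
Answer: 4463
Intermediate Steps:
t(T) = 20 + 12*T (t(T) = -4*(-5 + T*(-3)) = -4*(-5 - 3*T) = 20 + 12*T)
t(1) + 4431 = (20 + 12*1) + 4431 = (20 + 12) + 4431 = 32 + 4431 = 4463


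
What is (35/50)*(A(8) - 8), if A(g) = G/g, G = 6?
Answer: -203/40 ≈ -5.0750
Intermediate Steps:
A(g) = 6/g
(35/50)*(A(8) - 8) = (35/50)*(6/8 - 8) = (35*(1/50))*(6*(1/8) - 8) = 7*(3/4 - 8)/10 = (7/10)*(-29/4) = -203/40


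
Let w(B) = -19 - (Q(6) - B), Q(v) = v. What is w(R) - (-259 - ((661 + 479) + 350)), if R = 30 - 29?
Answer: 1725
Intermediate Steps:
R = 1
w(B) = -25 + B (w(B) = -19 - (6 - B) = -19 + (-6 + B) = -25 + B)
w(R) - (-259 - ((661 + 479) + 350)) = (-25 + 1) - (-259 - ((661 + 479) + 350)) = -24 - (-259 - (1140 + 350)) = -24 - (-259 - 1*1490) = -24 - (-259 - 1490) = -24 - 1*(-1749) = -24 + 1749 = 1725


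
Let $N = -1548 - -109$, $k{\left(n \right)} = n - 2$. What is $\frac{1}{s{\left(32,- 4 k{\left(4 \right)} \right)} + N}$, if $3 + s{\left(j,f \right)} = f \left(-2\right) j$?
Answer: $- \frac{1}{930} \approx -0.0010753$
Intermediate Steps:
$k{\left(n \right)} = -2 + n$
$s{\left(j,f \right)} = -3 - 2 f j$ ($s{\left(j,f \right)} = -3 + f \left(-2\right) j = -3 + - 2 f j = -3 - 2 f j$)
$N = -1439$ ($N = -1548 + 109 = -1439$)
$\frac{1}{s{\left(32,- 4 k{\left(4 \right)} \right)} + N} = \frac{1}{\left(-3 - 2 \left(- 4 \left(-2 + 4\right)\right) 32\right) - 1439} = \frac{1}{\left(-3 - 2 \left(\left(-4\right) 2\right) 32\right) - 1439} = \frac{1}{\left(-3 - \left(-16\right) 32\right) - 1439} = \frac{1}{\left(-3 + 512\right) - 1439} = \frac{1}{509 - 1439} = \frac{1}{-930} = - \frac{1}{930}$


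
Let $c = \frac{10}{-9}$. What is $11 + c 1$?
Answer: $\frac{89}{9} \approx 9.8889$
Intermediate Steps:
$c = - \frac{10}{9}$ ($c = 10 \left(- \frac{1}{9}\right) = - \frac{10}{9} \approx -1.1111$)
$11 + c 1 = 11 - \frac{10}{9} = \frac{89}{9}$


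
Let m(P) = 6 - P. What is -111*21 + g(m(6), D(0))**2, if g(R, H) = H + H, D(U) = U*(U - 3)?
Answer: -2331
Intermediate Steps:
D(U) = U*(-3 + U)
g(R, H) = 2*H
-111*21 + g(m(6), D(0))**2 = -111*21 + (2*(0*(-3 + 0)))**2 = -2331 + (2*(0*(-3)))**2 = -2331 + (2*0)**2 = -2331 + 0**2 = -2331 + 0 = -2331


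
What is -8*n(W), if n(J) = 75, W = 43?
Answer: -600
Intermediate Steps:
-8*n(W) = -8*75 = -600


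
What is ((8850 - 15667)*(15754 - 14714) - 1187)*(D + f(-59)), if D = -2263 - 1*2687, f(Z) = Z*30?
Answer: 47650626240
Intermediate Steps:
f(Z) = 30*Z
D = -4950 (D = -2263 - 2687 = -4950)
((8850 - 15667)*(15754 - 14714) - 1187)*(D + f(-59)) = ((8850 - 15667)*(15754 - 14714) - 1187)*(-4950 + 30*(-59)) = (-6817*1040 - 1187)*(-4950 - 1770) = (-7089680 - 1187)*(-6720) = -7090867*(-6720) = 47650626240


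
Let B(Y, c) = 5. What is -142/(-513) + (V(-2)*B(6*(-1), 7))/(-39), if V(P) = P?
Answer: 3556/6669 ≈ 0.53321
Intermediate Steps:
-142/(-513) + (V(-2)*B(6*(-1), 7))/(-39) = -142/(-513) - 2*5/(-39) = -142*(-1/513) - 10*(-1/39) = 142/513 + 10/39 = 3556/6669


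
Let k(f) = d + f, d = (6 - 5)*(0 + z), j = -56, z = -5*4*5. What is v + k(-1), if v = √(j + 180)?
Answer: -101 + 2*√31 ≈ -89.865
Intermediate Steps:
z = -100 (z = -20*5 = -100)
d = -100 (d = (6 - 5)*(0 - 100) = 1*(-100) = -100)
v = 2*√31 (v = √(-56 + 180) = √124 = 2*√31 ≈ 11.136)
k(f) = -100 + f
v + k(-1) = 2*√31 + (-100 - 1) = 2*√31 - 101 = -101 + 2*√31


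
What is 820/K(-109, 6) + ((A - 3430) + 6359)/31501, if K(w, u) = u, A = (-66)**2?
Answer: 12937265/94503 ≈ 136.90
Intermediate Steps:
A = 4356
820/K(-109, 6) + ((A - 3430) + 6359)/31501 = 820/6 + ((4356 - 3430) + 6359)/31501 = 820*(1/6) + (926 + 6359)*(1/31501) = 410/3 + 7285*(1/31501) = 410/3 + 7285/31501 = 12937265/94503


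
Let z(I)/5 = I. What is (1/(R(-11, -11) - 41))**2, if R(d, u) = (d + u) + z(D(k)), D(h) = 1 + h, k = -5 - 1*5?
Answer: 1/11664 ≈ 8.5734e-5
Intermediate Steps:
k = -10 (k = -5 - 5 = -10)
z(I) = 5*I
R(d, u) = -45 + d + u (R(d, u) = (d + u) + 5*(1 - 10) = (d + u) + 5*(-9) = (d + u) - 45 = -45 + d + u)
(1/(R(-11, -11) - 41))**2 = (1/((-45 - 11 - 11) - 41))**2 = (1/(-67 - 41))**2 = (1/(-108))**2 = (-1/108)**2 = 1/11664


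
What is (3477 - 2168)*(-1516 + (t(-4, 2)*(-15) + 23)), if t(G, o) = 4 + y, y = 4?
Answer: -2111417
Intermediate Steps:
t(G, o) = 8 (t(G, o) = 4 + 4 = 8)
(3477 - 2168)*(-1516 + (t(-4, 2)*(-15) + 23)) = (3477 - 2168)*(-1516 + (8*(-15) + 23)) = 1309*(-1516 + (-120 + 23)) = 1309*(-1516 - 97) = 1309*(-1613) = -2111417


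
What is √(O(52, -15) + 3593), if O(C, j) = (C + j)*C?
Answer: 3*√613 ≈ 74.276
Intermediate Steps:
O(C, j) = C*(C + j)
√(O(52, -15) + 3593) = √(52*(52 - 15) + 3593) = √(52*37 + 3593) = √(1924 + 3593) = √5517 = 3*√613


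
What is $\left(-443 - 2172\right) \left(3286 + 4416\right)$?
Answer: $-20140730$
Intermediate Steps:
$\left(-443 - 2172\right) \left(3286 + 4416\right) = \left(-2615\right) 7702 = -20140730$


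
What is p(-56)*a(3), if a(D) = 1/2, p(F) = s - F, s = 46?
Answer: 51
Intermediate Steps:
p(F) = 46 - F
a(D) = 1/2
p(-56)*a(3) = (46 - 1*(-56))*(1/2) = (46 + 56)*(1/2) = 102*(1/2) = 51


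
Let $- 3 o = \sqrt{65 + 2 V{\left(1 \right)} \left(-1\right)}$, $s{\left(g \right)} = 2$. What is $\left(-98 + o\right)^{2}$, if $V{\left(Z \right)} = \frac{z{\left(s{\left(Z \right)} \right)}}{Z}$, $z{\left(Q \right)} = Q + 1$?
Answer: $\frac{\left(294 + \sqrt{59}\right)^{2}}{9} \approx 10112.0$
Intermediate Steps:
$z{\left(Q \right)} = 1 + Q$
$V{\left(Z \right)} = \frac{3}{Z}$ ($V{\left(Z \right)} = \frac{1 + 2}{Z} = \frac{3}{Z}$)
$o = - \frac{\sqrt{59}}{3}$ ($o = - \frac{\sqrt{65 + 2 \cdot \frac{3}{1} \left(-1\right)}}{3} = - \frac{\sqrt{65 + 2 \cdot 3 \cdot 1 \left(-1\right)}}{3} = - \frac{\sqrt{65 + 2 \cdot 3 \left(-1\right)}}{3} = - \frac{\sqrt{65 + 6 \left(-1\right)}}{3} = - \frac{\sqrt{65 - 6}}{3} = - \frac{\sqrt{59}}{3} \approx -2.5604$)
$\left(-98 + o\right)^{2} = \left(-98 - \frac{\sqrt{59}}{3}\right)^{2}$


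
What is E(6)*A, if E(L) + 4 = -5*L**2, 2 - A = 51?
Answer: 9016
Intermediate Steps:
A = -49 (A = 2 - 1*51 = 2 - 51 = -49)
E(L) = -4 - 5*L**2
E(6)*A = (-4 - 5*6**2)*(-49) = (-4 - 5*36)*(-49) = (-4 - 180)*(-49) = -184*(-49) = 9016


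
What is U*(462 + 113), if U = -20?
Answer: -11500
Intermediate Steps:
U*(462 + 113) = -20*(462 + 113) = -20*575 = -11500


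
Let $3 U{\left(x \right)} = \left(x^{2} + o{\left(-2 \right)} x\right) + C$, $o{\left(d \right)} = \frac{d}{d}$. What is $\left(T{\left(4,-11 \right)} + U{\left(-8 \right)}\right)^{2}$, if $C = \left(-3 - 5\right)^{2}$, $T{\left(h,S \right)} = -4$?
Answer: $1296$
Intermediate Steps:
$C = 64$ ($C = \left(-8\right)^{2} = 64$)
$o{\left(d \right)} = 1$
$U{\left(x \right)} = \frac{64}{3} + \frac{x}{3} + \frac{x^{2}}{3}$ ($U{\left(x \right)} = \frac{\left(x^{2} + 1 x\right) + 64}{3} = \frac{\left(x^{2} + x\right) + 64}{3} = \frac{\left(x + x^{2}\right) + 64}{3} = \frac{64 + x + x^{2}}{3} = \frac{64}{3} + \frac{x}{3} + \frac{x^{2}}{3}$)
$\left(T{\left(4,-11 \right)} + U{\left(-8 \right)}\right)^{2} = \left(-4 + \left(\frac{64}{3} + \frac{1}{3} \left(-8\right) + \frac{\left(-8\right)^{2}}{3}\right)\right)^{2} = \left(-4 + \left(\frac{64}{3} - \frac{8}{3} + \frac{1}{3} \cdot 64\right)\right)^{2} = \left(-4 + \left(\frac{64}{3} - \frac{8}{3} + \frac{64}{3}\right)\right)^{2} = \left(-4 + 40\right)^{2} = 36^{2} = 1296$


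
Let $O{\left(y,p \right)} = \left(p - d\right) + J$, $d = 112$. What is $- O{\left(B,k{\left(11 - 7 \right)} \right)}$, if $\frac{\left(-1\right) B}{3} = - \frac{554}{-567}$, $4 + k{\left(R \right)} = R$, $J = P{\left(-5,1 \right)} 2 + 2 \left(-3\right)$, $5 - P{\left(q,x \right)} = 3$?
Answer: $114$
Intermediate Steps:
$P{\left(q,x \right)} = 2$ ($P{\left(q,x \right)} = 5 - 3 = 2$)
$J = -2$ ($J = 2 \cdot 2 + 2 \left(-3\right) = 4 - 6 = -2$)
$k{\left(R \right)} = -4 + R$
$B = - \frac{554}{189}$ ($B = - 3 \left(- \frac{554}{-567}\right) = - 3 \left(\left(-554\right) \left(- \frac{1}{567}\right)\right) = \left(-3\right) \frac{554}{567} = - \frac{554}{189} \approx -2.9312$)
$O{\left(y,p \right)} = -114 + p$ ($O{\left(y,p \right)} = \left(p - 112\right) - 2 = \left(-112 + p\right) - 2 = -114 + p$)
$- O{\left(B,k{\left(11 - 7 \right)} \right)} = - (-114 + \left(-4 + \left(11 - 7\right)\right)) = - (-114 + \left(-4 + 4\right)) = - (-114 + 0) = \left(-1\right) \left(-114\right) = 114$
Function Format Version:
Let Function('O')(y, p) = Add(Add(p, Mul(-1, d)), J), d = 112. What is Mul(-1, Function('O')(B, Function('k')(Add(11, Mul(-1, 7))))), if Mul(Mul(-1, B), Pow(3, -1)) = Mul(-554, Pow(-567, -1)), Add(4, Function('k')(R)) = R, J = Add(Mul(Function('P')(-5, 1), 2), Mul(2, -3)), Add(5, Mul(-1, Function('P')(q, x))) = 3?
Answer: 114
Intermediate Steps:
Function('P')(q, x) = 2 (Function('P')(q, x) = Add(5, Mul(-1, 3)) = Add(5, -3) = 2)
J = -2 (J = Add(Mul(2, 2), Mul(2, -3)) = Add(4, -6) = -2)
Function('k')(R) = Add(-4, R)
B = Rational(-554, 189) (B = Mul(-3, Mul(-554, Pow(-567, -1))) = Mul(-3, Mul(-554, Rational(-1, 567))) = Mul(-3, Rational(554, 567)) = Rational(-554, 189) ≈ -2.9312)
Function('O')(y, p) = Add(-114, p) (Function('O')(y, p) = Add(Add(p, Mul(-1, 112)), -2) = Add(Add(p, -112), -2) = Add(Add(-112, p), -2) = Add(-114, p))
Mul(-1, Function('O')(B, Function('k')(Add(11, Mul(-1, 7))))) = Mul(-1, Add(-114, Add(-4, Add(11, Mul(-1, 7))))) = Mul(-1, Add(-114, Add(-4, Add(11, -7)))) = Mul(-1, Add(-114, Add(-4, 4))) = Mul(-1, Add(-114, 0)) = Mul(-1, -114) = 114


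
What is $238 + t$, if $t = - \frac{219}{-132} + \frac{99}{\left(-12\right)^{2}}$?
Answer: $\frac{42301}{176} \approx 240.35$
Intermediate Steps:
$t = \frac{413}{176}$ ($t = \left(-219\right) \left(- \frac{1}{132}\right) + \frac{99}{144} = \frac{73}{44} + 99 \cdot \frac{1}{144} = \frac{73}{44} + \frac{11}{16} = \frac{413}{176} \approx 2.3466$)
$238 + t = 238 + \frac{413}{176} = \frac{42301}{176}$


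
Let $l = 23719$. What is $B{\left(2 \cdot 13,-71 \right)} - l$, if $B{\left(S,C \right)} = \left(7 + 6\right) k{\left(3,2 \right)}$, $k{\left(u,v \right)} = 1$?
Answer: $-23706$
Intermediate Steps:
$B{\left(S,C \right)} = 13$ ($B{\left(S,C \right)} = \left(7 + 6\right) 1 = 13 \cdot 1 = 13$)
$B{\left(2 \cdot 13,-71 \right)} - l = 13 - 23719 = -23706$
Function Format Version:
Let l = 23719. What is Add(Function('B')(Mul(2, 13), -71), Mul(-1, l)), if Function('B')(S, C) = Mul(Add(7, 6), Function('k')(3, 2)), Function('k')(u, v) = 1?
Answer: -23706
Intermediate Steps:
Function('B')(S, C) = 13 (Function('B')(S, C) = Mul(Add(7, 6), 1) = Mul(13, 1) = 13)
Add(Function('B')(Mul(2, 13), -71), Mul(-1, l)) = Add(13, Mul(-1, 23719)) = Add(13, -23719) = -23706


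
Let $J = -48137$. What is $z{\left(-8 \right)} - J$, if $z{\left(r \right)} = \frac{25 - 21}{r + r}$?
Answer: $\frac{192547}{4} \approx 48137.0$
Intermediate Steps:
$z{\left(r \right)} = \frac{2}{r}$ ($z{\left(r \right)} = \frac{4}{2 r} = 4 \frac{1}{2 r} = \frac{2}{r}$)
$z{\left(-8 \right)} - J = \frac{2}{-8} - -48137 = 2 \left(- \frac{1}{8}\right) + 48137 = - \frac{1}{4} + 48137 = \frac{192547}{4}$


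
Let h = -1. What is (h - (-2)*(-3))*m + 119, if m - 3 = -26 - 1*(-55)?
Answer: -105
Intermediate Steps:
m = 32 (m = 3 + (-26 - 1*(-55)) = 3 + (-26 + 55) = 3 + 29 = 32)
(h - (-2)*(-3))*m + 119 = (-1 - (-2)*(-3))*32 + 119 = (-1 - 2*3)*32 + 119 = (-1 - 6)*32 + 119 = -7*32 + 119 = -224 + 119 = -105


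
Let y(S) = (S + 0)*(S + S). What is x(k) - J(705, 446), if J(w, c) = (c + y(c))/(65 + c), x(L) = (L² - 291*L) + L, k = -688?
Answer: 343435226/511 ≈ 6.7209e+5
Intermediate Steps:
y(S) = 2*S² (y(S) = S*(2*S) = 2*S²)
x(L) = L² - 290*L
J(w, c) = (c + 2*c²)/(65 + c)
x(k) - J(705, 446) = -688*(-290 - 688) - 446*(1 + 2*446)/(65 + 446) = -688*(-978) - 446*(1 + 892)/511 = 672864 - 446*893/511 = 672864 - 1*398278/511 = 672864 - 398278/511 = 343435226/511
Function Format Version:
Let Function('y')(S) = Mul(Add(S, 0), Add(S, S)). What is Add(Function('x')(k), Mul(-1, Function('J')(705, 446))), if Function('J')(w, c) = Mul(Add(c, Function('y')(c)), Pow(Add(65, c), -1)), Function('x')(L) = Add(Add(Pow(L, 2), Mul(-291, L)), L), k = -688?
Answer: Rational(343435226, 511) ≈ 6.7209e+5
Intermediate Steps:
Function('y')(S) = Mul(2, Pow(S, 2)) (Function('y')(S) = Mul(S, Mul(2, S)) = Mul(2, Pow(S, 2)))
Function('x')(L) = Add(Pow(L, 2), Mul(-290, L))
Function('J')(w, c) = Mul(Pow(Add(65, c), -1), Add(c, Mul(2, Pow(c, 2)))) (Function('J')(w, c) = Mul(Add(c, Mul(2, Pow(c, 2))), Pow(Add(65, c), -1)) = Mul(Pow(Add(65, c), -1), Add(c, Mul(2, Pow(c, 2)))))
Add(Function('x')(k), Mul(-1, Function('J')(705, 446))) = Add(Mul(-688, Add(-290, -688)), Mul(-1, Mul(446, Pow(Add(65, 446), -1), Add(1, Mul(2, 446))))) = Add(Mul(-688, -978), Mul(-1, Mul(446, Pow(511, -1), Add(1, 892)))) = Add(672864, Mul(-1, Mul(446, Rational(1, 511), 893))) = Add(672864, Mul(-1, Rational(398278, 511))) = Add(672864, Rational(-398278, 511)) = Rational(343435226, 511)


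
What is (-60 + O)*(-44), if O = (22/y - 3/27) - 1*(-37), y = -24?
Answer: 9515/9 ≈ 1057.2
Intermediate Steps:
O = 1295/36 (O = (22/(-24) - 3/27) - 1*(-37) = (22*(-1/24) - 3*1/27) + 37 = (-11/12 - 1/9) + 37 = -37/36 + 37 = 1295/36 ≈ 35.972)
(-60 + O)*(-44) = (-60 + 1295/36)*(-44) = -865/36*(-44) = 9515/9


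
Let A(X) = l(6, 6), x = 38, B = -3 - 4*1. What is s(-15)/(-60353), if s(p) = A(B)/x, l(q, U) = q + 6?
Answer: -6/1146707 ≈ -5.2324e-6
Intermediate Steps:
l(q, U) = 6 + q
B = -7 (B = -3 - 4 = -7)
A(X) = 12 (A(X) = 6 + 6 = 12)
s(p) = 6/19 (s(p) = 12/38 = 12*(1/38) = 6/19)
s(-15)/(-60353) = (6/19)/(-60353) = (6/19)*(-1/60353) = -6/1146707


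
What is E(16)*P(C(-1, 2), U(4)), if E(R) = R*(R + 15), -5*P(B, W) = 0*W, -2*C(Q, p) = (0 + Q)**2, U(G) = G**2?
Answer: 0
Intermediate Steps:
C(Q, p) = -Q**2/2 (C(Q, p) = -(0 + Q)**2/2 = -Q**2/2)
P(B, W) = 0 (P(B, W) = -0*W = -1/5*0 = 0)
E(R) = R*(15 + R)
E(16)*P(C(-1, 2), U(4)) = (16*(15 + 16))*0 = (16*31)*0 = 496*0 = 0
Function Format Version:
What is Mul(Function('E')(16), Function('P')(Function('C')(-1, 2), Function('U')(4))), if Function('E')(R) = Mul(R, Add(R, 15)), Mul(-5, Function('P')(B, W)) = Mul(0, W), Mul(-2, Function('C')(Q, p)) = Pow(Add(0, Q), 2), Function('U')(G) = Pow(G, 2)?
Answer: 0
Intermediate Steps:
Function('C')(Q, p) = Mul(Rational(-1, 2), Pow(Q, 2)) (Function('C')(Q, p) = Mul(Rational(-1, 2), Pow(Add(0, Q), 2)) = Mul(Rational(-1, 2), Pow(Q, 2)))
Function('P')(B, W) = 0 (Function('P')(B, W) = Mul(Rational(-1, 5), Mul(0, W)) = Mul(Rational(-1, 5), 0) = 0)
Function('E')(R) = Mul(R, Add(15, R))
Mul(Function('E')(16), Function('P')(Function('C')(-1, 2), Function('U')(4))) = Mul(Mul(16, Add(15, 16)), 0) = Mul(Mul(16, 31), 0) = Mul(496, 0) = 0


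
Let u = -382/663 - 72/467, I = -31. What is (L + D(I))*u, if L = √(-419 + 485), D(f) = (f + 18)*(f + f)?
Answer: -14020060/23817 - 226130*√66/309621 ≈ -594.59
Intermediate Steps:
D(f) = 2*f*(18 + f) (D(f) = (18 + f)*(2*f) = 2*f*(18 + f))
L = √66 ≈ 8.1240
u = -226130/309621 (u = -382*1/663 - 72*1/467 = -382/663 - 72/467 = -226130/309621 ≈ -0.73034)
(L + D(I))*u = (√66 + 2*(-31)*(18 - 31))*(-226130/309621) = (√66 + 2*(-31)*(-13))*(-226130/309621) = (√66 + 806)*(-226130/309621) = (806 + √66)*(-226130/309621) = -14020060/23817 - 226130*√66/309621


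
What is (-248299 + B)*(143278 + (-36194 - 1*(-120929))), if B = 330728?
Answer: 18794883577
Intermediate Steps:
(-248299 + B)*(143278 + (-36194 - 1*(-120929))) = (-248299 + 330728)*(143278 + (-36194 - 1*(-120929))) = 82429*(143278 + (-36194 + 120929)) = 82429*(143278 + 84735) = 82429*228013 = 18794883577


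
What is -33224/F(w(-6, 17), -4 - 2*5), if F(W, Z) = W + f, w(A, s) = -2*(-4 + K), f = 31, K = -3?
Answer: -33224/45 ≈ -738.31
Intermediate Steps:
w(A, s) = 14 (w(A, s) = -2*(-4 - 3) = -2*(-7) = 14)
F(W, Z) = 31 + W (F(W, Z) = W + 31 = 31 + W)
-33224/F(w(-6, 17), -4 - 2*5) = -33224/(31 + 14) = -33224/45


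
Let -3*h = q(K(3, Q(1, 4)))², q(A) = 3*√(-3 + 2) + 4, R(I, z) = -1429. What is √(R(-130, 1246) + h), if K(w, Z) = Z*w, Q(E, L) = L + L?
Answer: √(-12882 - 72*I)/3 ≈ 0.10573 - 37.833*I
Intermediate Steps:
Q(E, L) = 2*L
q(A) = 4 + 3*I (q(A) = 3*√(-1) + 4 = 3*I + 4 = 4 + 3*I)
h = -(4 + 3*I)²/3 ≈ -2.3333 - 8.0*I
√(R(-130, 1246) + h) = √(-1429 + (-7/3 - 8*I)) = √(-4294/3 - 8*I)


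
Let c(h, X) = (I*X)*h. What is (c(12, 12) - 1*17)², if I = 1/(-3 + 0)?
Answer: 4225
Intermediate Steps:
I = -⅓ (I = 1/(-3) = -⅓ ≈ -0.33333)
c(h, X) = -X*h/3 (c(h, X) = (-X/3)*h = -X*h/3)
(c(12, 12) - 1*17)² = (-⅓*12*12 - 1*17)² = (-48 - 17)² = (-65)² = 4225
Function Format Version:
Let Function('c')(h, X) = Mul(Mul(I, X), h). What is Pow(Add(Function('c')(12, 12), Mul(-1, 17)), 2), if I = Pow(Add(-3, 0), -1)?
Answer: 4225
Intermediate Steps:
I = Rational(-1, 3) (I = Pow(-3, -1) = Rational(-1, 3) ≈ -0.33333)
Function('c')(h, X) = Mul(Rational(-1, 3), X, h) (Function('c')(h, X) = Mul(Mul(Rational(-1, 3), X), h) = Mul(Rational(-1, 3), X, h))
Pow(Add(Function('c')(12, 12), Mul(-1, 17)), 2) = Pow(Add(Mul(Rational(-1, 3), 12, 12), Mul(-1, 17)), 2) = Pow(Add(-48, -17), 2) = Pow(-65, 2) = 4225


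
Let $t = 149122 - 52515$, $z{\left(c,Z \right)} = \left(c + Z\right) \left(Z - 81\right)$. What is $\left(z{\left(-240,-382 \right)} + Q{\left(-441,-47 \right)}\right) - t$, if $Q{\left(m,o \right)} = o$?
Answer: $191332$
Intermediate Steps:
$z{\left(c,Z \right)} = \left(-81 + Z\right) \left(Z + c\right)$ ($z{\left(c,Z \right)} = \left(Z + c\right) \left(-81 + Z\right) = \left(-81 + Z\right) \left(Z + c\right)$)
$t = 96607$
$\left(z{\left(-240,-382 \right)} + Q{\left(-441,-47 \right)}\right) - t = \left(\left(\left(-382\right)^{2} - -30942 - -19440 - -91680\right) - 47\right) - 96607 = \left(\left(145924 + 30942 + 19440 + 91680\right) - 47\right) - 96607 = \left(287986 - 47\right) - 96607 = 287939 - 96607 = 191332$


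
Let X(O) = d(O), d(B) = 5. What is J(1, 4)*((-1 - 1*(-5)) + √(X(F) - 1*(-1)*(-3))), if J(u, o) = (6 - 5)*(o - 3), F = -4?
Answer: 4 + √2 ≈ 5.4142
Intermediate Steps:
X(O) = 5
J(u, o) = -3 + o (J(u, o) = 1*(-3 + o) = -3 + o)
J(1, 4)*((-1 - 1*(-5)) + √(X(F) - 1*(-1)*(-3))) = (-3 + 4)*((-1 - 1*(-5)) + √(5 - 1*(-1)*(-3))) = 1*((-1 + 5) + √(5 + 1*(-3))) = 1*(4 + √(5 - 3)) = 1*(4 + √2) = 4 + √2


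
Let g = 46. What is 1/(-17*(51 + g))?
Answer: -1/1649 ≈ -0.00060643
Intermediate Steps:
1/(-17*(51 + g)) = 1/(-17*(51 + 46)) = 1/(-17*97) = 1/(-1649) = -1/1649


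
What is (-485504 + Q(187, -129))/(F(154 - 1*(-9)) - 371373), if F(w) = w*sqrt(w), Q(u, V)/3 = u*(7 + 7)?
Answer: 88693156725/68956787191 + 38928475*sqrt(163)/68956787191 ≈ 1.2934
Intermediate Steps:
Q(u, V) = 42*u (Q(u, V) = 3*(u*(7 + 7)) = 3*(u*14) = 3*(14*u) = 42*u)
F(w) = w**(3/2)
(-485504 + Q(187, -129))/(F(154 - 1*(-9)) - 371373) = (-485504 + 42*187)/((154 - 1*(-9))**(3/2) - 371373) = (-485504 + 7854)/((154 + 9)**(3/2) - 371373) = -477650/(163**(3/2) - 371373) = -477650/(163*sqrt(163) - 371373) = -477650/(-371373 + 163*sqrt(163))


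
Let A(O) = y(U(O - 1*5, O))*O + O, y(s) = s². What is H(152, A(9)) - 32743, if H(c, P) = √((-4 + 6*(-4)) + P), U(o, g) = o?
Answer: -32743 + 5*√5 ≈ -32732.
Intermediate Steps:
A(O) = O + O*(-5 + O)² (A(O) = (O - 1*5)²*O + O = (O - 5)²*O + O = (-5 + O)²*O + O = O*(-5 + O)² + O = O + O*(-5 + O)²)
H(c, P) = √(-28 + P) (H(c, P) = √((-4 - 24) + P) = √(-28 + P))
H(152, A(9)) - 32743 = √(-28 + 9*(1 + (-5 + 9)²)) - 32743 = √(-28 + 9*(1 + 4²)) - 32743 = √(-28 + 9*(1 + 16)) - 32743 = √(-28 + 9*17) - 32743 = √(-28 + 153) - 32743 = √125 - 32743 = 5*√5 - 32743 = -32743 + 5*√5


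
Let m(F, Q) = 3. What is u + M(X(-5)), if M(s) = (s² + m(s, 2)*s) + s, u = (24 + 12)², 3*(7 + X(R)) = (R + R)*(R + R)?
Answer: 18853/9 ≈ 2094.8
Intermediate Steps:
X(R) = -7 + 4*R²/3 (X(R) = -7 + ((R + R)*(R + R))/3 = -7 + ((2*R)*(2*R))/3 = -7 + (4*R²)/3 = -7 + 4*R²/3)
u = 1296 (u = 36² = 1296)
M(s) = s² + 4*s (M(s) = (s² + 3*s) + s = s² + 4*s)
u + M(X(-5)) = 1296 + (-7 + (4/3)*(-5)²)*(4 + (-7 + (4/3)*(-5)²)) = 1296 + (-7 + (4/3)*25)*(4 + (-7 + (4/3)*25)) = 1296 + (-7 + 100/3)*(4 + (-7 + 100/3)) = 1296 + 79*(4 + 79/3)/3 = 1296 + (79/3)*(91/3) = 1296 + 7189/9 = 18853/9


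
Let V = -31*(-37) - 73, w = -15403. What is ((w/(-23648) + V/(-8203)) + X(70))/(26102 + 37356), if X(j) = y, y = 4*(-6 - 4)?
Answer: -7658428903/12309871193152 ≈ -0.00062214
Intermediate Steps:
y = -40 (y = 4*(-10) = -40)
V = 1074 (V = 1147 - 73 = 1074)
X(j) = -40
((w/(-23648) + V/(-8203)) + X(70))/(26102 + 37356) = ((-15403/(-23648) + 1074/(-8203)) - 40)/(26102 + 37356) = ((-15403*(-1/23648) + 1074*(-1/8203)) - 40)/63458 = ((15403/23648 - 1074/8203) - 40)*(1/63458) = (100952857/193984544 - 40)*(1/63458) = -7658428903/193984544*1/63458 = -7658428903/12309871193152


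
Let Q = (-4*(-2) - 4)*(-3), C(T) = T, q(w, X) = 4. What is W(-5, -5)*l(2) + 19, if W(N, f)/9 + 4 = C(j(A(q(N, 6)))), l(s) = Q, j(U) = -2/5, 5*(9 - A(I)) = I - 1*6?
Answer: 2471/5 ≈ 494.20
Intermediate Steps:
A(I) = 51/5 - I/5 (A(I) = 9 - (I - 1*6)/5 = 9 - (I - 6)/5 = 9 - (-6 + I)/5 = 9 + (6/5 - I/5) = 51/5 - I/5)
j(U) = -⅖ (j(U) = -2*⅕ = -⅖)
Q = -12 (Q = (8 - 4)*(-3) = 4*(-3) = -12)
l(s) = -12
W(N, f) = -198/5 (W(N, f) = -36 + 9*(-⅖) = -36 - 18/5 = -198/5)
W(-5, -5)*l(2) + 19 = -198/5*(-12) + 19 = 2376/5 + 19 = 2471/5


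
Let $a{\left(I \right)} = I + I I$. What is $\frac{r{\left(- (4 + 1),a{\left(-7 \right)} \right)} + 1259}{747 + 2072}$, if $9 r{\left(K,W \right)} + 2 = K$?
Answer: $\frac{11324}{25371} \approx 0.44634$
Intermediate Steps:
$a{\left(I \right)} = I + I^{2}$
$r{\left(K,W \right)} = - \frac{2}{9} + \frac{K}{9}$
$\frac{r{\left(- (4 + 1),a{\left(-7 \right)} \right)} + 1259}{747 + 2072} = \frac{\left(- \frac{2}{9} + \frac{\left(-1\right) \left(4 + 1\right)}{9}\right) + 1259}{747 + 2072} = \frac{\left(- \frac{2}{9} + \frac{\left(-1\right) 5}{9}\right) + 1259}{2819} = \left(\left(- \frac{2}{9} + \frac{1}{9} \left(-5\right)\right) + 1259\right) \frac{1}{2819} = \left(\left(- \frac{2}{9} - \frac{5}{9}\right) + 1259\right) \frac{1}{2819} = \left(- \frac{7}{9} + 1259\right) \frac{1}{2819} = \frac{11324}{9} \cdot \frac{1}{2819} = \frac{11324}{25371}$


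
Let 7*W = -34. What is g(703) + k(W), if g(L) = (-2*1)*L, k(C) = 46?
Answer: -1360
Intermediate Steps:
W = -34/7 (W = (⅐)*(-34) = -34/7 ≈ -4.8571)
g(L) = -2*L
g(703) + k(W) = -2*703 + 46 = -1406 + 46 = -1360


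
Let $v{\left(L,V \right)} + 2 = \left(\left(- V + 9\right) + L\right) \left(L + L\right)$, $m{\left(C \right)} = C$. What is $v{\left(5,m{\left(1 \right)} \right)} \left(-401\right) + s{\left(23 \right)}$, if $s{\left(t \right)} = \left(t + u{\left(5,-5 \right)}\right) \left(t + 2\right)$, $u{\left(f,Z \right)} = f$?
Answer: $-50628$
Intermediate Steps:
$v{\left(L,V \right)} = -2 + 2 L \left(9 + L - V\right)$ ($v{\left(L,V \right)} = -2 + \left(\left(- V + 9\right) + L\right) \left(L + L\right) = -2 + \left(\left(9 - V\right) + L\right) 2 L = -2 + \left(9 + L - V\right) 2 L = -2 + 2 L \left(9 + L - V\right)$)
$s{\left(t \right)} = \left(2 + t\right) \left(5 + t\right)$ ($s{\left(t \right)} = \left(t + 5\right) \left(t + 2\right) = \left(5 + t\right) \left(2 + t\right) = \left(2 + t\right) \left(5 + t\right)$)
$v{\left(5,m{\left(1 \right)} \right)} \left(-401\right) + s{\left(23 \right)} = \left(-2 + 2 \cdot 5^{2} + 18 \cdot 5 - 10 \cdot 1\right) \left(-401\right) + \left(10 + 23^{2} + 7 \cdot 23\right) = \left(-2 + 2 \cdot 25 + 90 - 10\right) \left(-401\right) + \left(10 + 529 + 161\right) = \left(-2 + 50 + 90 - 10\right) \left(-401\right) + 700 = 128 \left(-401\right) + 700 = -51328 + 700 = -50628$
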